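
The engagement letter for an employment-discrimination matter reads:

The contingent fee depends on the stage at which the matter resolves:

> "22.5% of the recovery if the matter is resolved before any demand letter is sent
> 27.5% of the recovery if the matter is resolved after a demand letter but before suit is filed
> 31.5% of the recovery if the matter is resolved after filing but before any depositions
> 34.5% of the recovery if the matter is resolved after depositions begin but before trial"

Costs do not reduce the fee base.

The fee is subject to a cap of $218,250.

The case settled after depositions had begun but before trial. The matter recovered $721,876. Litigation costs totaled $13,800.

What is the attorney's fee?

$218,250.00

Fee base is the gross recovery, $721,876; costs are reimbursed separately.
The matter settled after depositions had begun but before trial, so the 34.5% rate applies.
$721,876 × 34.5% = $249,047.22
$249,047.22 exceeds the $218,250 cap, so the fee is capped at $218,250.00.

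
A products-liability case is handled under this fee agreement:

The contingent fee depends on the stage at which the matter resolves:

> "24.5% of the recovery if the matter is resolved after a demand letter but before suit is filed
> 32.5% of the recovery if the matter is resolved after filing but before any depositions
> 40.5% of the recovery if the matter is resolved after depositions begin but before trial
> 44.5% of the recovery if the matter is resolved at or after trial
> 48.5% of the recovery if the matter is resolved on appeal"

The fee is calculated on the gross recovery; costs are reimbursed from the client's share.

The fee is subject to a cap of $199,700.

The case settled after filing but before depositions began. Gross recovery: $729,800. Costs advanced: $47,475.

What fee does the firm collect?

Fee base is the gross recovery, $729,800; costs are reimbursed separately.
The matter settled after filing but before depositions began, so the 32.5% rate applies.
$729,800 × 32.5% = $237,185.00
$237,185.00 exceeds the $199,700 cap, so the fee is capped at $199,700.00.

$199,700.00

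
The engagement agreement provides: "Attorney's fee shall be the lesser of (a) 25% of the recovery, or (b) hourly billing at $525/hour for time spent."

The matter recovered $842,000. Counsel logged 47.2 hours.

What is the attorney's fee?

(a) 25% of $842,000 = $210,500.00
(b) 47.2 × $525 = $24,780.00
The lesser is (b): $24,780.00.

$24,780.00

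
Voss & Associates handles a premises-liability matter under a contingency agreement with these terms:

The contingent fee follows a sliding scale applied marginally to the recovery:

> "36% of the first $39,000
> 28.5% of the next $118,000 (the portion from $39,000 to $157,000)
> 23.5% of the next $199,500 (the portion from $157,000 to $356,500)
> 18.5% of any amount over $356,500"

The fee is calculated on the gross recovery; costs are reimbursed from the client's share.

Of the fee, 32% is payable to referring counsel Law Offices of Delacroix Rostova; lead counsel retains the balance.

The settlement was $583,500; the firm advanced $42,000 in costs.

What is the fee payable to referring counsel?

Fee base is the gross recovery, $583,500; costs are reimbursed separately.
First $39,000 at 36% = $14,040.00
Next $118,000 at 28.5% = $33,630.00
Next $199,500 at 23.5% = $46,882.50
Remaining $227,000 at 18.5% = $41,995.00
Fee: $14,040.00 + $33,630.00 + $46,882.50 + $41,995.00 = $136,547.50
Referral share: 32% of $136,547.50 = $43,695.20; lead counsel retains $136,547.50 − $43,695.20 = $92,852.30.

$43,695.20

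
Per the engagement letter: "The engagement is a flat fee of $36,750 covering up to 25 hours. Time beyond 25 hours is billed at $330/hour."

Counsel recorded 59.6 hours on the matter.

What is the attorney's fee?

$48,168.00

Flat fee: $36,750.00
Excess hours: 59.6 − 25 = 34.6
Overrun: 34.6 × $330 = $11,418.00
Total: $36,750.00 + $11,418.00 = $48,168.00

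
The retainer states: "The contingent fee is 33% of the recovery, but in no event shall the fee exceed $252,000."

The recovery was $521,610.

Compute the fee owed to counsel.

33% of $521,610 = $172,131.30
That is under the $252,000 cap.

$172,131.30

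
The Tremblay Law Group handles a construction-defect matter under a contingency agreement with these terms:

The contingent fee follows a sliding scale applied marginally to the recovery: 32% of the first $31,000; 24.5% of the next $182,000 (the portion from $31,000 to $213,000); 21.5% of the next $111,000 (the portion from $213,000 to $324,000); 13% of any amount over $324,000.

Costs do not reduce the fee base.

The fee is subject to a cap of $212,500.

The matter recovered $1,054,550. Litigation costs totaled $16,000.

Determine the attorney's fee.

Fee base is the gross recovery, $1,054,550; costs are reimbursed separately.
First $31,000 at 32% = $9,920.00
Next $182,000 at 24.5% = $44,590.00
Next $111,000 at 21.5% = $23,865.00
Remaining $730,550 at 13% = $94,971.50
Fee: $9,920.00 + $44,590.00 + $23,865.00 + $94,971.50 = $173,346.50
$173,346.50 is under the $212,500 cap.

$173,346.50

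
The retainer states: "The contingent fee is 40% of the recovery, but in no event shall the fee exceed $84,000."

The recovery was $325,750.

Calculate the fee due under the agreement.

40% of $325,750 = $130,300.00
That exceeds the $84,000 cap, so the fee is capped at $84,000.

$84,000.00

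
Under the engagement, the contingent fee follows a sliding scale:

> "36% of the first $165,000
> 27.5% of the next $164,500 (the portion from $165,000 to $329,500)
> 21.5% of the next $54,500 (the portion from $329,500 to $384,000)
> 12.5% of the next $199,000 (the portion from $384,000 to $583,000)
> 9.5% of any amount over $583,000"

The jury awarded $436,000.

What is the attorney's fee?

First $165,000 at 36% = $59,400.00
Next $164,500 at 27.5% = $45,237.50
Next $54,500 at 21.5% = $11,717.50
Remaining $52,000 at 12.5% = $6,500.00
Fee: $59,400.00 + $45,237.50 + $11,717.50 + $6,500.00 = $122,855.00

$122,855.00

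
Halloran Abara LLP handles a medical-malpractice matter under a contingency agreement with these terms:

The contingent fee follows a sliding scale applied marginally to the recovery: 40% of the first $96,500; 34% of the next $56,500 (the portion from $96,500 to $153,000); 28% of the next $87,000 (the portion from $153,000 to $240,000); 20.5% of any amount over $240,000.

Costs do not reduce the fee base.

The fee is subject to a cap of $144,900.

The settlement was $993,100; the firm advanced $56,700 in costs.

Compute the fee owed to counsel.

$144,900.00

Fee base is the gross recovery, $993,100; costs are reimbursed separately.
First $96,500 at 40% = $38,600.00
Next $56,500 at 34% = $19,210.00
Next $87,000 at 28% = $24,360.00
Remaining $753,100 at 20.5% = $154,385.50
Fee: $38,600.00 + $19,210.00 + $24,360.00 + $154,385.50 = $236,555.50
$236,555.50 exceeds the $144,900 cap, so the fee is capped at $144,900.00.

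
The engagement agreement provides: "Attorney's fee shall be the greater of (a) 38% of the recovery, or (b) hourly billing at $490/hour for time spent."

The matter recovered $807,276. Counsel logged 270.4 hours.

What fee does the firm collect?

(a) 38% of $807,276 = $306,764.88
(b) 270.4 × $490 = $132,496.00
The greater is (a): $306,764.88.

$306,764.88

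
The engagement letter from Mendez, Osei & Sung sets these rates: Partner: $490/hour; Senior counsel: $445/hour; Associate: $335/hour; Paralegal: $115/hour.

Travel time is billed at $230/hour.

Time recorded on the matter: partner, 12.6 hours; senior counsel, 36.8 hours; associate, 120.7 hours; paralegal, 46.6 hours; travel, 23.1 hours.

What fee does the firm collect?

$73,656.50

Partner: 12.6 × $490 = $6,174.00
Senior counsel: 36.8 × $445 = $16,376.00
Associate: 120.7 × $335 = $40,434.50
Paralegal: 46.6 × $115 = $5,359.00
Subtotal: $6,174.00 + $16,376.00 + $40,434.50 + $5,359.00 = $68,343.50
Travel: 23.1 × $230 = $5,313.00
Total: $68,343.50 + $5,313.00 = $73,656.50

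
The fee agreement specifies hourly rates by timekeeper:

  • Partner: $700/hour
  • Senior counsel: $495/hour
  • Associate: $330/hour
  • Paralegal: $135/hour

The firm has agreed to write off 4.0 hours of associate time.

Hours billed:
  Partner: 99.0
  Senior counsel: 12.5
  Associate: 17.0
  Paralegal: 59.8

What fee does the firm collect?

Partner: 99.0 × $700 = $69,300.00
Senior counsel: 12.5 × $495 = $6,187.50
Associate: 17.0 × $330 = $5,610.00
Paralegal: 59.8 × $135 = $8,073.00
Subtotal: $89,170.50
Write-off: 4.0 × $330 = $1,320.00
Total: $89,170.50 − $1,320.00 = $87,850.50

$87,850.50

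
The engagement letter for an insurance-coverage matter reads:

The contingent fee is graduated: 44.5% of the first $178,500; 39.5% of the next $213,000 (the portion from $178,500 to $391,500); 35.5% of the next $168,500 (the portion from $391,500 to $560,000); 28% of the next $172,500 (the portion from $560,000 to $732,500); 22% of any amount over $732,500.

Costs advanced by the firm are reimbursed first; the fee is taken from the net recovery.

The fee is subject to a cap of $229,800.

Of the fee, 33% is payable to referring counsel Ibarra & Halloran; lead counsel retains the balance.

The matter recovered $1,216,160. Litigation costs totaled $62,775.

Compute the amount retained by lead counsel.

Fee base (net of costs): $1,216,160 − $62,775 = $1,153,385
First $178,500 at 44.5% = $79,432.50
Next $213,000 at 39.5% = $84,135.00
Next $168,500 at 35.5% = $59,817.50
Next $172,500 at 28% = $48,300.00
Remaining $420,885 at 22% = $92,594.70
Fee: $79,432.50 + $84,135.00 + $59,817.50 + $48,300.00 + $92,594.70 = $364,279.70
$364,279.70 exceeds the $229,800 cap, so the fee is capped at $229,800.00.
Referral share: 33% of $229,800.00 = $75,834.00; lead counsel retains $229,800.00 − $75,834.00 = $153,966.00.

$153,966.00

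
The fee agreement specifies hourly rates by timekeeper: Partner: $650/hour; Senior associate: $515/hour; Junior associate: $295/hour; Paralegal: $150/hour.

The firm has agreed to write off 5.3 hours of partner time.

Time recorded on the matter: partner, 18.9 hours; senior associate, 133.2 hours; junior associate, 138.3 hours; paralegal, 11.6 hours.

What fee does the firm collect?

Partner: 18.9 × $650 = $12,285.00
Senior associate: 133.2 × $515 = $68,598.00
Junior associate: 138.3 × $295 = $40,798.50
Paralegal: 11.6 × $150 = $1,740.00
Subtotal: $123,421.50
Write-off: 5.3 × $650 = $3,445.00
Total: $123,421.50 − $3,445.00 = $119,976.50

$119,976.50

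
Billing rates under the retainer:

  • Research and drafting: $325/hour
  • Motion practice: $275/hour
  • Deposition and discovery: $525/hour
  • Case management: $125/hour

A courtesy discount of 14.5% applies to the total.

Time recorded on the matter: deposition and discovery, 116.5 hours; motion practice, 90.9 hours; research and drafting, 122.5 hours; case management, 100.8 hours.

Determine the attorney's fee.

$118,479.49

Research and drafting: 122.5 × $325 = $39,812.50
Motion practice: 90.9 × $275 = $24,997.50
Deposition and discovery: 116.5 × $525 = $61,162.50
Case management: 100.8 × $125 = $12,600.00
Subtotal: $138,572.50
Less 14.5% discount: −$20,093.01
Total: $138,572.50 − $20,093.01 = $118,479.49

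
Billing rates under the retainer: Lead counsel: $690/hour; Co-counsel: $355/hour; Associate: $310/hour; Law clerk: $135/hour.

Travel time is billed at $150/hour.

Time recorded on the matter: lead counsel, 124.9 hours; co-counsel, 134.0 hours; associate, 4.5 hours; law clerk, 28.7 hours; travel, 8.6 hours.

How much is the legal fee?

$140,310.50

Lead counsel: 124.9 × $690 = $86,181.00
Co-counsel: 134.0 × $355 = $47,570.00
Associate: 4.5 × $310 = $1,395.00
Law clerk: 28.7 × $135 = $3,874.50
Subtotal: $86,181.00 + $47,570.00 + $1,395.00 + $3,874.50 = $139,020.50
Travel: 8.6 × $150 = $1,290.00
Total: $139,020.50 + $1,290.00 = $140,310.50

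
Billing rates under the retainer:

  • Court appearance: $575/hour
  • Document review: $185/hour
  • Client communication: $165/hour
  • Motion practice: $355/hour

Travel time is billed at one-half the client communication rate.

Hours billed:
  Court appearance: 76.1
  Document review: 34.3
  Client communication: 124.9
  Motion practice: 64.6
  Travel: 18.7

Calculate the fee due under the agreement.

Court appearance: 76.1 × $575 = $43,757.50
Document review: 34.3 × $185 = $6,345.50
Client communication: 124.9 × $165 = $20,608.50
Motion practice: 64.6 × $355 = $22,933.00
Subtotal: $43,757.50 + $6,345.50 + $20,608.50 + $22,933.00 = $93,644.50
Travel: 18.7 × ($165 ÷ 2) = 18.7 × $82.50 = $1,542.75
Total: $93,644.50 + $1,542.75 = $95,187.25

$95,187.25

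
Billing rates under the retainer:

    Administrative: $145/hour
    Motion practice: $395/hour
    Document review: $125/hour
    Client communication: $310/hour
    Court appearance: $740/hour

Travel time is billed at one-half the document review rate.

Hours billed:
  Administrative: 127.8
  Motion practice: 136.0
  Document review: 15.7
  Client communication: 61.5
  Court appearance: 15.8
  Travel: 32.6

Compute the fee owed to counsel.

$107,008.00

Administrative: 127.8 × $145 = $18,531.00
Motion practice: 136.0 × $395 = $53,720.00
Document review: 15.7 × $125 = $1,962.50
Client communication: 61.5 × $310 = $19,065.00
Court appearance: 15.8 × $740 = $11,692.00
Subtotal: $18,531.00 + $53,720.00 + $1,962.50 + $19,065.00 + $11,692.00 = $104,970.50
Travel: 32.6 × ($125 ÷ 2) = 32.6 × $62.50 = $2,037.50
Total: $104,970.50 + $2,037.50 = $107,008.00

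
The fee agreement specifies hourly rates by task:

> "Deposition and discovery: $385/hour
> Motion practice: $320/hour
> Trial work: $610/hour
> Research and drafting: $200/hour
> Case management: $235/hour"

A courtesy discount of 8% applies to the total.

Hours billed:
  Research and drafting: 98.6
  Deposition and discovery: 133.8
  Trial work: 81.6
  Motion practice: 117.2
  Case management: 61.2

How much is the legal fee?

Deposition and discovery: 133.8 × $385 = $51,513.00
Motion practice: 117.2 × $320 = $37,504.00
Trial work: 81.6 × $610 = $49,776.00
Research and drafting: 98.6 × $200 = $19,720.00
Case management: 61.2 × $235 = $14,382.00
Subtotal: $172,895.00
Less 8% discount: −$13,831.60
Total: $172,895.00 − $13,831.60 = $159,063.40

$159,063.40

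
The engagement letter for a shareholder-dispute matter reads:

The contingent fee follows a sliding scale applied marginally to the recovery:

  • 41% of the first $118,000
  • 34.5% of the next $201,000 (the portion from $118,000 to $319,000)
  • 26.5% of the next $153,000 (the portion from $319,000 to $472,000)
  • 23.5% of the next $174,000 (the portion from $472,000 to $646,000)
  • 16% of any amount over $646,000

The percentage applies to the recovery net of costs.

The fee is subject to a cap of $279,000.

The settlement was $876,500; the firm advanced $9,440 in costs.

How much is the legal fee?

$234,529.60

Fee base (net of costs): $876,500 − $9,440 = $867,060
First $118,000 at 41% = $48,380.00
Next $201,000 at 34.5% = $69,345.00
Next $153,000 at 26.5% = $40,545.00
Next $174,000 at 23.5% = $40,890.00
Remaining $221,060 at 16% = $35,369.60
Fee: $48,380.00 + $69,345.00 + $40,545.00 + $40,890.00 + $35,369.60 = $234,529.60
$234,529.60 is under the $279,000 cap.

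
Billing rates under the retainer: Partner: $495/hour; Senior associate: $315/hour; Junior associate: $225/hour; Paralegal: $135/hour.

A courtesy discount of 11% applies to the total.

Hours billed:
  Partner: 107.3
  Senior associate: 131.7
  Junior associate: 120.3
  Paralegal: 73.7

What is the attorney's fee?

$117,138.24

Partner: 107.3 × $495 = $53,113.50
Senior associate: 131.7 × $315 = $41,485.50
Junior associate: 120.3 × $225 = $27,067.50
Paralegal: 73.7 × $135 = $9,949.50
Subtotal: $131,616.00
Less 11% discount: −$14,477.76
Total: $131,616.00 − $14,477.76 = $117,138.24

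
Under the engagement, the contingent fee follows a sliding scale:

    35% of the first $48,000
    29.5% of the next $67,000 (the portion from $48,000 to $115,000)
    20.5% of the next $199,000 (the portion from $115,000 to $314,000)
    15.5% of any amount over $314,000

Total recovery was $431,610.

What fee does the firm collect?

First $48,000 at 35% = $16,800.00
Next $67,000 at 29.5% = $19,765.00
Next $199,000 at 20.5% = $40,795.00
Remaining $117,610 at 15.5% = $18,229.55
Fee: $16,800.00 + $19,765.00 + $40,795.00 + $18,229.55 = $95,589.55

$95,589.55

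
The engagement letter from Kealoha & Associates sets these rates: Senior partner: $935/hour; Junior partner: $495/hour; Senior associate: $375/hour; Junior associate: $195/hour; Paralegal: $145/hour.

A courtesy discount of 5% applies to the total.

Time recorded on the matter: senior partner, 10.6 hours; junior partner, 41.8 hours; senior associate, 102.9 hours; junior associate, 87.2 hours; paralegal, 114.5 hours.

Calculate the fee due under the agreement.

$97,656.20

Senior partner: 10.6 × $935 = $9,911.00
Junior partner: 41.8 × $495 = $20,691.00
Senior associate: 102.9 × $375 = $38,587.50
Junior associate: 87.2 × $195 = $17,004.00
Paralegal: 114.5 × $145 = $16,602.50
Subtotal: $102,796.00
Less 5% discount: −$5,139.80
Total: $102,796.00 − $5,139.80 = $97,656.20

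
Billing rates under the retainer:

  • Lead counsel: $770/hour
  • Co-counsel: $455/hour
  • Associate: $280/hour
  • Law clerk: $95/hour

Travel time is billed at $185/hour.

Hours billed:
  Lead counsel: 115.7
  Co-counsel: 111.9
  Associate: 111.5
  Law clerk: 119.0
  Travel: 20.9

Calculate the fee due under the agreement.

$186,395.00

Lead counsel: 115.7 × $770 = $89,089.00
Co-counsel: 111.9 × $455 = $50,914.50
Associate: 111.5 × $280 = $31,220.00
Law clerk: 119.0 × $95 = $11,305.00
Subtotal: $89,089.00 + $50,914.50 + $31,220.00 + $11,305.00 = $182,528.50
Travel: 20.9 × $185 = $3,866.50
Total: $182,528.50 + $3,866.50 = $186,395.00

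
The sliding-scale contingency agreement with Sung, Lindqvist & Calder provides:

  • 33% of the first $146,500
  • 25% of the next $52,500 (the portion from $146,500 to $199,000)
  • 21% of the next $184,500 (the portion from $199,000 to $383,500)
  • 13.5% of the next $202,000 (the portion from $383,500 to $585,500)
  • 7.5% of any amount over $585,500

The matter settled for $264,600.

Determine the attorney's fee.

First $146,500 at 33% = $48,345.00
Next $52,500 at 25% = $13,125.00
Remaining $65,600 at 21% = $13,776.00
Fee: $48,345.00 + $13,125.00 + $13,776.00 = $75,246.00

$75,246.00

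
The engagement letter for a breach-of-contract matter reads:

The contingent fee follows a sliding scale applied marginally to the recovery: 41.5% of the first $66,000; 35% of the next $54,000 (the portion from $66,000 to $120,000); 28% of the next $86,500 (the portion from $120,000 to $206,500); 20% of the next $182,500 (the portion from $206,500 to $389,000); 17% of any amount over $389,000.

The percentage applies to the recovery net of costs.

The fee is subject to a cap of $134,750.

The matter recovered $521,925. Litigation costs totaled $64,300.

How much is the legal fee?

Fee base (net of costs): $521,925 − $64,300 = $457,625
First $66,000 at 41.5% = $27,390.00
Next $54,000 at 35% = $18,900.00
Next $86,500 at 28% = $24,220.00
Next $182,500 at 20% = $36,500.00
Remaining $68,625 at 17% = $11,666.25
Fee: $27,390.00 + $18,900.00 + $24,220.00 + $36,500.00 + $11,666.25 = $118,676.25
$118,676.25 is under the $134,750 cap.

$118,676.25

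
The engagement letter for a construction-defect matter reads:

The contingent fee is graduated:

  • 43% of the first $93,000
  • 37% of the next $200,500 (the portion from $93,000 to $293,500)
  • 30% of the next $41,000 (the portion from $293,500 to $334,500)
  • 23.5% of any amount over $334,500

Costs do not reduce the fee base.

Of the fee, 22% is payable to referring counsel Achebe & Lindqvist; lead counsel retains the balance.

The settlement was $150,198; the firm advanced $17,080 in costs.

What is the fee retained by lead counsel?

Fee base is the gross recovery, $150,198; costs are reimbursed separately.
First $93,000 at 43% = $39,990.00
Remaining $57,198 at 37% = $21,163.26
Fee: $39,990.00 + $21,163.26 = $61,153.26
Referral share: 22% of $61,153.26 = $13,453.72; lead counsel retains $61,153.26 − $13,453.72 = $47,699.54.

$47,699.54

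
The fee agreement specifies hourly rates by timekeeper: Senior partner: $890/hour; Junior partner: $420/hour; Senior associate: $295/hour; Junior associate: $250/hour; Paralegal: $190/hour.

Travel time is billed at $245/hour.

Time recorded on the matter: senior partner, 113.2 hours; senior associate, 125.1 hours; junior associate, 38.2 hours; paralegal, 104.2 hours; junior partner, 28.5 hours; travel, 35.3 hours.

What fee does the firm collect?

$187,619.00

Senior partner: 113.2 × $890 = $100,748.00
Junior partner: 28.5 × $420 = $11,970.00
Senior associate: 125.1 × $295 = $36,904.50
Junior associate: 38.2 × $250 = $9,550.00
Paralegal: 104.2 × $190 = $19,798.00
Subtotal: $100,748.00 + $11,970.00 + $36,904.50 + $9,550.00 + $19,798.00 = $178,970.50
Travel: 35.3 × $245 = $8,648.50
Total: $178,970.50 + $8,648.50 = $187,619.00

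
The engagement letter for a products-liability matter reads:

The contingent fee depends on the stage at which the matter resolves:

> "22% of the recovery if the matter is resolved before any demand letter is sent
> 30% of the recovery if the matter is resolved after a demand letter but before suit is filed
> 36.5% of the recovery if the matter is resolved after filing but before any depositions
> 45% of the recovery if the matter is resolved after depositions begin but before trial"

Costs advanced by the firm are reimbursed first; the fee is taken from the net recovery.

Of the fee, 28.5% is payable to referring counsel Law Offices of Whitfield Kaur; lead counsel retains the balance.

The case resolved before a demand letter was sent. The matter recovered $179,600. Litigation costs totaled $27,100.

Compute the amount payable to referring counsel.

Fee base (net of costs): $179,600 − $27,100 = $152,500
The matter resolved before a demand letter was sent, so the 22% rate applies.
$152,500 × 22% = $33,550.00
Referral share: 28.5% of $33,550.00 = $9,561.75; lead counsel retains $33,550.00 − $9,561.75 = $23,988.25.

$9,561.75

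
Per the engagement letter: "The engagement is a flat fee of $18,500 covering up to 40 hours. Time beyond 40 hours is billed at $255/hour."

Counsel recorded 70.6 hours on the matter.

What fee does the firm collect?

Flat fee: $18,500.00
Excess hours: 70.6 − 40 = 30.6
Overrun: 30.6 × $255 = $7,803.00
Total: $18,500.00 + $7,803.00 = $26,303.00

$26,303.00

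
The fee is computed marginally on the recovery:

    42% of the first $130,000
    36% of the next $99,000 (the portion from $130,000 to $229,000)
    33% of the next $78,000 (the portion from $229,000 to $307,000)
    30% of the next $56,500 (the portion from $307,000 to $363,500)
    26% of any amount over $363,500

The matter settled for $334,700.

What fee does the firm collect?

First $130,000 at 42% = $54,600.00
Next $99,000 at 36% = $35,640.00
Next $78,000 at 33% = $25,740.00
Remaining $27,700 at 30% = $8,310.00
Fee: $54,600.00 + $35,640.00 + $25,740.00 + $8,310.00 = $124,290.00

$124,290.00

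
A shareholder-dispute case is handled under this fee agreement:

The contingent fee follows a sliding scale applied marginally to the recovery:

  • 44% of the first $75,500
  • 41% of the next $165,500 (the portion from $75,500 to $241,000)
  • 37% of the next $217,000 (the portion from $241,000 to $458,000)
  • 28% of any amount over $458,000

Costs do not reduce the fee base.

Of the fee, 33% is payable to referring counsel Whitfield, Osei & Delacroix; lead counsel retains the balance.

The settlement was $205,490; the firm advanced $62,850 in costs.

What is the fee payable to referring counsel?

$28,550.25

Fee base is the gross recovery, $205,490; costs are reimbursed separately.
First $75,500 at 44% = $33,220.00
Remaining $129,990 at 41% = $53,295.90
Fee: $33,220.00 + $53,295.90 = $86,515.90
Referral share: 33% of $86,515.90 = $28,550.25; lead counsel retains $86,515.90 − $28,550.25 = $57,965.65.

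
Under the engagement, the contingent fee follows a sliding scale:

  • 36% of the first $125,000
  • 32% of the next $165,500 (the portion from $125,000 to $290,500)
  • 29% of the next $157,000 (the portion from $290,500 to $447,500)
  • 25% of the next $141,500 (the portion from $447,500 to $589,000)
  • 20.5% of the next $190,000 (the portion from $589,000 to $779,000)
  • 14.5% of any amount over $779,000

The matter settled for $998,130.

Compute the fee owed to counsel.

First $125,000 at 36% = $45,000.00
Next $165,500 at 32% = $52,960.00
Next $157,000 at 29% = $45,530.00
Next $141,500 at 25% = $35,375.00
Next $190,000 at 20.5% = $38,950.00
Remaining $219,130 at 14.5% = $31,773.85
Fee: $45,000.00 + $52,960.00 + $45,530.00 + $35,375.00 + $38,950.00 + $31,773.85 = $249,588.85

$249,588.85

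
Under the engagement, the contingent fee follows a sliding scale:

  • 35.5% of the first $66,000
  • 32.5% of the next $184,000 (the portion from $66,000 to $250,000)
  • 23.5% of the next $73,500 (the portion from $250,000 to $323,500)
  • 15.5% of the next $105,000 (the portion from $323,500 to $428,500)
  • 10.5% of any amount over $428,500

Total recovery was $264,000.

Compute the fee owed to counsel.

First $66,000 at 35.5% = $23,430.00
Next $184,000 at 32.5% = $59,800.00
Remaining $14,000 at 23.5% = $3,290.00
Fee: $23,430.00 + $59,800.00 + $3,290.00 = $86,520.00

$86,520.00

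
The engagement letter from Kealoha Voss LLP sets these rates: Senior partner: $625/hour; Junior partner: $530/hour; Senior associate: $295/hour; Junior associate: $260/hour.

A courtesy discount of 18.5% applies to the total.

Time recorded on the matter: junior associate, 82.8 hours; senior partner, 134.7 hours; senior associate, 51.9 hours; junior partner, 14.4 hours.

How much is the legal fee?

$104,856.27

Senior partner: 134.7 × $625 = $84,187.50
Junior partner: 14.4 × $530 = $7,632.00
Senior associate: 51.9 × $295 = $15,310.50
Junior associate: 82.8 × $260 = $21,528.00
Subtotal: $128,658.00
Less 18.5% discount: −$23,801.73
Total: $128,658.00 − $23,801.73 = $104,856.27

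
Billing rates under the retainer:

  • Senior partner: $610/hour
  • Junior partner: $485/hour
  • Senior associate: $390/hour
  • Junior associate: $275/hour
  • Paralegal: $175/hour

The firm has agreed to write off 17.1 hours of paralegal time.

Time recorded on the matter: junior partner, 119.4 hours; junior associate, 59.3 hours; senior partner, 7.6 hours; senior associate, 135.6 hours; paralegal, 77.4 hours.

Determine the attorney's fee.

Senior partner: 7.6 × $610 = $4,636.00
Junior partner: 119.4 × $485 = $57,909.00
Senior associate: 135.6 × $390 = $52,884.00
Junior associate: 59.3 × $275 = $16,307.50
Paralegal: 77.4 × $175 = $13,545.00
Subtotal: $145,281.50
Write-off: 17.1 × $175 = $2,992.50
Total: $145,281.50 − $2,992.50 = $142,289.00

$142,289.00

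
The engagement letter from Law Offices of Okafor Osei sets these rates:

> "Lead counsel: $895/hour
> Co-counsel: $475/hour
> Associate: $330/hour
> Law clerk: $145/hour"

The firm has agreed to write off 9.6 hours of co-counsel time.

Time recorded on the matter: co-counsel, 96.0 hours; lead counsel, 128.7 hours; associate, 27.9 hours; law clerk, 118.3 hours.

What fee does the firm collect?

Lead counsel: 128.7 × $895 = $115,186.50
Co-counsel: 96.0 × $475 = $45,600.00
Associate: 27.9 × $330 = $9,207.00
Law clerk: 118.3 × $145 = $17,153.50
Subtotal: $187,147.00
Write-off: 9.6 × $475 = $4,560.00
Total: $187,147.00 − $4,560.00 = $182,587.00

$182,587.00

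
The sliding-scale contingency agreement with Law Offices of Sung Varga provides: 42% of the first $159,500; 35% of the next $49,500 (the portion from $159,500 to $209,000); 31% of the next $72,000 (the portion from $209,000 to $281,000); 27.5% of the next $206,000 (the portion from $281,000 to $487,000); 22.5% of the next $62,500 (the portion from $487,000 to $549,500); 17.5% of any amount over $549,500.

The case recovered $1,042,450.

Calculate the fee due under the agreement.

$263,613.75

First $159,500 at 42% = $66,990.00
Next $49,500 at 35% = $17,325.00
Next $72,000 at 31% = $22,320.00
Next $206,000 at 27.5% = $56,650.00
Next $62,500 at 22.5% = $14,062.50
Remaining $492,950 at 17.5% = $86,266.25
Fee: $66,990.00 + $17,325.00 + $22,320.00 + $56,650.00 + $14,062.50 + $86,266.25 = $263,613.75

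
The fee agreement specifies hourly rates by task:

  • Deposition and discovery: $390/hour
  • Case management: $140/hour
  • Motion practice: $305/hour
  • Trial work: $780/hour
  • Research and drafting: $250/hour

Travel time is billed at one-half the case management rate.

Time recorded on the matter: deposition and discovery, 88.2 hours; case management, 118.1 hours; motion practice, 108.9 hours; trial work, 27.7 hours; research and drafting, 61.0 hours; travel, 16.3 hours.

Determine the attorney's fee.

$122,143.50

Deposition and discovery: 88.2 × $390 = $34,398.00
Case management: 118.1 × $140 = $16,534.00
Motion practice: 108.9 × $305 = $33,214.50
Trial work: 27.7 × $780 = $21,606.00
Research and drafting: 61.0 × $250 = $15,250.00
Subtotal: $34,398.00 + $16,534.00 + $33,214.50 + $21,606.00 + $15,250.00 = $121,002.50
Travel: 16.3 × ($140 ÷ 2) = 16.3 × $70.00 = $1,141.00
Total: $121,002.50 + $1,141.00 = $122,143.50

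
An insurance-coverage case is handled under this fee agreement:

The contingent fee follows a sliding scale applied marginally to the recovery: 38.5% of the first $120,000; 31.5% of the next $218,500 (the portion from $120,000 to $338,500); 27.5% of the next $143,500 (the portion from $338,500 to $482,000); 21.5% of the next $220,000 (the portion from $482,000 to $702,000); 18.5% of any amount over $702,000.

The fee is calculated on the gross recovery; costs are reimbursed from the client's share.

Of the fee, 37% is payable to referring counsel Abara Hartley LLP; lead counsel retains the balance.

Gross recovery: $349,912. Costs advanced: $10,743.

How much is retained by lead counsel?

Fee base is the gross recovery, $349,912; costs are reimbursed separately.
First $120,000 at 38.5% = $46,200.00
Next $218,500 at 31.5% = $68,827.50
Remaining $11,412 at 27.5% = $3,138.30
Fee: $46,200.00 + $68,827.50 + $3,138.30 = $118,165.80
Referral share: 37% of $118,165.80 = $43,721.35; lead counsel retains $118,165.80 − $43,721.35 = $74,444.45.

$74,444.45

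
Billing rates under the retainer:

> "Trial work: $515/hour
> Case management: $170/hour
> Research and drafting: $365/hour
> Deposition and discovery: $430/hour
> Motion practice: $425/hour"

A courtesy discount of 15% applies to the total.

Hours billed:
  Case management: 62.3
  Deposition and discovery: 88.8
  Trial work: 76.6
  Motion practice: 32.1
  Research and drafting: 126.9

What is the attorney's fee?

$125,957.25

Trial work: 76.6 × $515 = $39,449.00
Case management: 62.3 × $170 = $10,591.00
Research and drafting: 126.9 × $365 = $46,318.50
Deposition and discovery: 88.8 × $430 = $38,184.00
Motion practice: 32.1 × $425 = $13,642.50
Subtotal: $148,185.00
Less 15% discount: −$22,227.75
Total: $148,185.00 − $22,227.75 = $125,957.25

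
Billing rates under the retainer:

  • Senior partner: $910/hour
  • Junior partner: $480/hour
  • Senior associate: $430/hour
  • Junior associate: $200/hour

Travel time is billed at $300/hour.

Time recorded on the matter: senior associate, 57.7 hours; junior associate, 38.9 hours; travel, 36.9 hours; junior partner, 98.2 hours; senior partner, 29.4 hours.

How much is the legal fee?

$117,551.00

Senior partner: 29.4 × $910 = $26,754.00
Junior partner: 98.2 × $480 = $47,136.00
Senior associate: 57.7 × $430 = $24,811.00
Junior associate: 38.9 × $200 = $7,780.00
Subtotal: $26,754.00 + $47,136.00 + $24,811.00 + $7,780.00 = $106,481.00
Travel: 36.9 × $300 = $11,070.00
Total: $106,481.00 + $11,070.00 = $117,551.00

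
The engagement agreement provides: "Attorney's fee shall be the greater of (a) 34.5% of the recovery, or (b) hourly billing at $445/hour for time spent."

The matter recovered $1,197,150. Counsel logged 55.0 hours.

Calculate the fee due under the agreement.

(a) 34.5% of $1,197,150 = $413,016.75
(b) 55.0 × $445 = $24,475.00
The greater is (a): $413,016.75.

$413,016.75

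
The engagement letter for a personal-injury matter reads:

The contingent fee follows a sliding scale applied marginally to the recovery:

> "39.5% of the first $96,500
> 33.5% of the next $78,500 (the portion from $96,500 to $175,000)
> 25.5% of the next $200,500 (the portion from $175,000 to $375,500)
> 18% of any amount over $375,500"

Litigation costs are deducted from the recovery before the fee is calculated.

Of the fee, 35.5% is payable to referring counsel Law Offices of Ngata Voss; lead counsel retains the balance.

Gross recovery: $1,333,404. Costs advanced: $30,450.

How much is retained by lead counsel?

$182,202.32

Fee base (net of costs): $1,333,404 − $30,450 = $1,302,954
First $96,500 at 39.5% = $38,117.50
Next $78,500 at 33.5% = $26,297.50
Next $200,500 at 25.5% = $51,127.50
Remaining $927,454 at 18% = $166,941.72
Fee: $38,117.50 + $26,297.50 + $51,127.50 + $166,941.72 = $282,484.22
Referral share: 35.5% of $282,484.22 = $100,281.90; lead counsel retains $282,484.22 − $100,281.90 = $182,202.32.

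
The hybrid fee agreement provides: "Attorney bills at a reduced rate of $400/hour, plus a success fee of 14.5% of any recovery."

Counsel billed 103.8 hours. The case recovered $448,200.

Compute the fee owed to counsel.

Hourly: 103.8 × $400 = $41,520.00
Success fee: 14.5% of $448,200 = $64,989.00
Total: $41,520.00 + $64,989.00 = $106,509.00

$106,509.00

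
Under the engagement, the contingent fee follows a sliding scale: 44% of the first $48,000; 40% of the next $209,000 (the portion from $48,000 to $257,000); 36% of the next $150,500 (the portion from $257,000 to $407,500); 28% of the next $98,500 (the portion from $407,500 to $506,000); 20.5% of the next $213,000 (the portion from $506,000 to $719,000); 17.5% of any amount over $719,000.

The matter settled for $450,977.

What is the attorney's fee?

First $48,000 at 44% = $21,120.00
Next $209,000 at 40% = $83,600.00
Next $150,500 at 36% = $54,180.00
Remaining $43,477 at 28% = $12,173.56
Fee: $21,120.00 + $83,600.00 + $54,180.00 + $12,173.56 = $171,073.56

$171,073.56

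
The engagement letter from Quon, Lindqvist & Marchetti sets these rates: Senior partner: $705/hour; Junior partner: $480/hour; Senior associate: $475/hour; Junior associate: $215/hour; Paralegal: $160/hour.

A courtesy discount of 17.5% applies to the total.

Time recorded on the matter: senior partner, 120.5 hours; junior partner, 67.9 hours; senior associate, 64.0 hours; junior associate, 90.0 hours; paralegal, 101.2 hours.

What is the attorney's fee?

$151,376.36

Senior partner: 120.5 × $705 = $84,952.50
Junior partner: 67.9 × $480 = $32,592.00
Senior associate: 64.0 × $475 = $30,400.00
Junior associate: 90.0 × $215 = $19,350.00
Paralegal: 101.2 × $160 = $16,192.00
Subtotal: $183,486.50
Less 17.5% discount: −$32,110.14
Total: $183,486.50 − $32,110.14 = $151,376.36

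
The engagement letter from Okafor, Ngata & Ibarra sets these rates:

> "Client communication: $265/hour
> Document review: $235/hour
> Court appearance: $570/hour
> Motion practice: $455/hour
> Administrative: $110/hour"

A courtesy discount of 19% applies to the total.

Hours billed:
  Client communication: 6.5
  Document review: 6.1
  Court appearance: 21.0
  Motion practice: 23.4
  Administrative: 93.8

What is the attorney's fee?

$29,233.71

Client communication: 6.5 × $265 = $1,722.50
Document review: 6.1 × $235 = $1,433.50
Court appearance: 21.0 × $570 = $11,970.00
Motion practice: 23.4 × $455 = $10,647.00
Administrative: 93.8 × $110 = $10,318.00
Subtotal: $36,091.00
Less 19% discount: −$6,857.29
Total: $36,091.00 − $6,857.29 = $29,233.71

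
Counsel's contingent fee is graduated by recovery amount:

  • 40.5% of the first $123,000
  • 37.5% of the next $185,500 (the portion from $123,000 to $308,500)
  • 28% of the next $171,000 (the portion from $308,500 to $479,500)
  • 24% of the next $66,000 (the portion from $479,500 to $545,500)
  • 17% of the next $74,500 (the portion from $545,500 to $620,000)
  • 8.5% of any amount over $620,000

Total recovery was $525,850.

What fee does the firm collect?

$178,381.50

First $123,000 at 40.5% = $49,815.00
Next $185,500 at 37.5% = $69,562.50
Next $171,000 at 28% = $47,880.00
Remaining $46,350 at 24% = $11,124.00
Fee: $49,815.00 + $69,562.50 + $47,880.00 + $11,124.00 = $178,381.50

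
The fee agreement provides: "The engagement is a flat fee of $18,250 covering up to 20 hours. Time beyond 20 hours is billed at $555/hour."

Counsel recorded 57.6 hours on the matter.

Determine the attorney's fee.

Flat fee: $18,250.00
Excess hours: 57.6 − 20 = 37.6
Overrun: 37.6 × $555 = $20,868.00
Total: $18,250.00 + $20,868.00 = $39,118.00

$39,118.00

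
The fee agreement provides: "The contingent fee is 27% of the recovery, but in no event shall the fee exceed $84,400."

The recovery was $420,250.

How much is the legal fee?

$84,400.00

27% of $420,250 = $113,467.50
That exceeds the $84,400 cap, so the fee is capped at $84,400.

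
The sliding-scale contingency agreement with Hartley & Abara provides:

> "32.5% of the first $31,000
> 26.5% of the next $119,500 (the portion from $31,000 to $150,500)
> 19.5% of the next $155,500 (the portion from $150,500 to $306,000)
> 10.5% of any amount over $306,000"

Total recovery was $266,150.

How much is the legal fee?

First $31,000 at 32.5% = $10,075.00
Next $119,500 at 26.5% = $31,667.50
Remaining $115,650 at 19.5% = $22,551.75
Fee: $10,075.00 + $31,667.50 + $22,551.75 = $64,294.25

$64,294.25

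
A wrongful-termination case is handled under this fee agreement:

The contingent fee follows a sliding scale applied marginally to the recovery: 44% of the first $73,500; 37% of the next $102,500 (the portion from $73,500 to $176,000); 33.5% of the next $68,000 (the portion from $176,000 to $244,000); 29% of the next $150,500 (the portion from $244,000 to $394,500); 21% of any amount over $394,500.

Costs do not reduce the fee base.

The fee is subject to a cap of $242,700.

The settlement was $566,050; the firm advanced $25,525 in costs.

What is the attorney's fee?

Fee base is the gross recovery, $566,050; costs are reimbursed separately.
First $73,500 at 44% = $32,340.00
Next $102,500 at 37% = $37,925.00
Next $68,000 at 33.5% = $22,780.00
Next $150,500 at 29% = $43,645.00
Remaining $171,550 at 21% = $36,025.50
Fee: $32,340.00 + $37,925.00 + $22,780.00 + $43,645.00 + $36,025.50 = $172,715.50
$172,715.50 is under the $242,700 cap.

$172,715.50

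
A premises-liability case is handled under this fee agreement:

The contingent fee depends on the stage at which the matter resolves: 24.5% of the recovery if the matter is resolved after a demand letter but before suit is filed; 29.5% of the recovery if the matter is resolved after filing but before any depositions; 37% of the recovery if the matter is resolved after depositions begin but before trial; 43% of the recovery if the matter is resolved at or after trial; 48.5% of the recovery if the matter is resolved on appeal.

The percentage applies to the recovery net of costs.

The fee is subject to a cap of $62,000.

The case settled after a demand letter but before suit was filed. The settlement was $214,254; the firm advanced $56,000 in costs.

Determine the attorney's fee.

$38,772.23

Fee base (net of costs): $214,254 − $56,000 = $158,254
The matter settled after a demand letter but before suit was filed, so the 24.5% rate applies.
$158,254 × 24.5% = $38,772.23
$38,772.23 is under the $62,000 cap.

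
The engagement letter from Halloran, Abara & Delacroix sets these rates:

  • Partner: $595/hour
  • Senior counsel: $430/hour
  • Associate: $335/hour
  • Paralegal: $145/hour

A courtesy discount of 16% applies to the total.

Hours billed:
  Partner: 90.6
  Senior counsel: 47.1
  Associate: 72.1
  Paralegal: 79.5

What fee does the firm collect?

$92,266.44

Partner: 90.6 × $595 = $53,907.00
Senior counsel: 47.1 × $430 = $20,253.00
Associate: 72.1 × $335 = $24,153.50
Paralegal: 79.5 × $145 = $11,527.50
Subtotal: $109,841.00
Less 16% discount: −$17,574.56
Total: $109,841.00 − $17,574.56 = $92,266.44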